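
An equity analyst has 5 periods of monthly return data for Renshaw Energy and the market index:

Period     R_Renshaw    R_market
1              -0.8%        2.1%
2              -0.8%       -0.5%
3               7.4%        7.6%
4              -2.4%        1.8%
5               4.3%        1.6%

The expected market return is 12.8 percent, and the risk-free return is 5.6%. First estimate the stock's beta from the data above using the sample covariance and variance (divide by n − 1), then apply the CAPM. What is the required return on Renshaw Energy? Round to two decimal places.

Mean R_i = (-0.8 − 0.8 + 7.4 − 2.4 + 4.3) / 5 = 1.5400%
Mean R_m = (2.1 − 0.5 + 7.6 + 1.8 + 1.6) / 5 = 2.5200%
Σ(R_i − R̄_i)(R_m − R̄_m) = 38.1160  ⇒  Cov = 38.1160 / 4 = 9.5290
Σ(R_m − R̄_m)² = 36.4680  ⇒  Var(R_m) = 36.4680 / 4 = 9.1170
β = Cov / Var(R_m) = 9.5290 / 9.1170 = 1.0452
MRP = 12.8% − 5.6% = 7.20%
E(R) = R_f + β × MRP = 5.6% + 1.0452 × 7.2% = 13.13%

13.13%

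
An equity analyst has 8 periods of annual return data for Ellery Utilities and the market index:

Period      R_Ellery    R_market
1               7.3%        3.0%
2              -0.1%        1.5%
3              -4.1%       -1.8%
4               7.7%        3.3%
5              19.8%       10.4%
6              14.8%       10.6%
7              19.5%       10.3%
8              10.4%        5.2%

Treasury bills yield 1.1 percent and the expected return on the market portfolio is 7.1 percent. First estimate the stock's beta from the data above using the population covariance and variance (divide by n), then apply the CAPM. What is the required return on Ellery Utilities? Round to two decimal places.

Mean R_i = (7.3 − 0.1 − 4.1 + 7.7 + 19.8 + 14.8 + 19.5 + 10.4) / 8 = 9.4125%
Mean R_m = (3.0 + 1.5 − 1.8 + 3.3 + 10.4 + 10.6 + 10.3 + 5.2) / 8 = 5.3125%
Σ(R_i − R̄_i)(R_m − R̄_m) = 272.2388  ⇒  Cov = 272.2388 / 8 = 34.0299
Σ(R_m − R̄_m)² = 153.2488  ⇒  Var(R_m) = 153.2488 / 8 = 19.1561
β = Cov / Var(R_m) = 34.0299 / 19.1561 = 1.7765
MRP = 7.1% − 1.1% = 6.00%
E(R) = R_f + β × MRP = 1.1% + 1.7765 × 6.0% = 11.76%

11.76%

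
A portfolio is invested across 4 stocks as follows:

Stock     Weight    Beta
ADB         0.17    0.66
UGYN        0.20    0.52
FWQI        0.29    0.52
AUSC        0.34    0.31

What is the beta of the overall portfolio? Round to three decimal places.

β_P = Σ w_i β_i = 0.17×0.66 + 0.20×0.52 + 0.29×0.52 + 0.34×0.31 = 0.4724

0.472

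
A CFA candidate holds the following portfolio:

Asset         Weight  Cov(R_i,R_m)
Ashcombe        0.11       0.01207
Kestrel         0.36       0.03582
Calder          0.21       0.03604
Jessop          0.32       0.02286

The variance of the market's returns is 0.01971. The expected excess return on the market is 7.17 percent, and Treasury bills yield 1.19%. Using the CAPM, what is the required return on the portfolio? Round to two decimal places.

11.78%

β_Ashcombe = 0.01207 / 0.01971 = 0.6124
β_Kestrel = 0.03582 / 0.01971 = 1.8174
β_Calder = 0.03604 / 0.01971 = 1.8285
β_Jessop = 0.02286 / 0.01971 = 1.1598
β_P = Σ w_i β_i = 0.11×0.6124 + 0.36×1.8174 + 0.21×1.8285 + 0.32×1.1598 = 1.4767
E(R_P) = R_f + β_P × MRP = 1.19% + 1.4767 × 7.17% = 11.78%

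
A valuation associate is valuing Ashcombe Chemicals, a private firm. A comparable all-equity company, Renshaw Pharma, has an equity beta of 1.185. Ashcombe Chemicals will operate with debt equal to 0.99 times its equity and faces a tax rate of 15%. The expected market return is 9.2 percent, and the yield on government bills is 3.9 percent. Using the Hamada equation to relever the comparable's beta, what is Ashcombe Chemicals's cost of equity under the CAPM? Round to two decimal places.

β_L = β_U × [1 + (1 − t)(D/E)] = 1.185 × [1 + (1 − 0.15) × 0.99]
    = 1.185 × [1 + 0.85 × 0.99] = 1.185 × 1.8415 = 2.1822
MRP = 9.2% − 3.9% = 5.30%
E(R) = R_f + β_L × MRP = 3.9% + 2.1822 × 5.3% = 15.47%

15.47%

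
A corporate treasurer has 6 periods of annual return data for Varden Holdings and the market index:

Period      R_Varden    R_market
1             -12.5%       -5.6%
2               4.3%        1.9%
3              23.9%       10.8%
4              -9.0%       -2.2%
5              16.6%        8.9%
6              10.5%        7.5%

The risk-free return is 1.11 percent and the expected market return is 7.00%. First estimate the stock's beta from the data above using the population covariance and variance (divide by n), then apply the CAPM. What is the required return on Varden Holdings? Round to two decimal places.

Mean R_i = (-12.5 + 4.3 + 23.9 − 9.0 + 16.6 + 10.5) / 6 = 5.6333%
Mean R_m = (-5.6 + 1.9 + 10.8 − 2.2 + 8.9 + 7.5) / 6 = 3.5500%
Σ(R_i − R̄_i)(R_m − R̄_m) = 462.5900  ⇒  Cov = 462.5900 / 6 = 77.0983
Σ(R_m − R̄_m)² = 216.2950  ⇒  Var(R_m) = 216.2950 / 6 = 36.0492
β = Cov / Var(R_m) = 77.0983 / 36.0492 = 2.1387
MRP = 7.00% − 1.11% = 5.89%
E(R) = R_f + β × MRP = 1.11% + 2.1387 × 5.89% = 13.71%

13.71%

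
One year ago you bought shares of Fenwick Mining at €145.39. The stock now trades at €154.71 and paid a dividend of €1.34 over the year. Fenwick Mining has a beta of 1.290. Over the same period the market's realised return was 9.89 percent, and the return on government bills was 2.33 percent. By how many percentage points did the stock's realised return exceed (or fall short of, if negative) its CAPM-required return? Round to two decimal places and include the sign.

Realised HPR = (P1 + D1 − P0) / P0 = (154.71 + 1.34 − 145.39) / 145.39 = 10.66 / 145.39 = 7.3320%
MRP = 9.89% − 2.33% = 7.56%
CAPM required = R_f + β·MRP = 2.33% + 1.290 × 7.56% = 12.08240%
α = realised − required = 7.3320% − 12.08240% = -4.75%

-4.75%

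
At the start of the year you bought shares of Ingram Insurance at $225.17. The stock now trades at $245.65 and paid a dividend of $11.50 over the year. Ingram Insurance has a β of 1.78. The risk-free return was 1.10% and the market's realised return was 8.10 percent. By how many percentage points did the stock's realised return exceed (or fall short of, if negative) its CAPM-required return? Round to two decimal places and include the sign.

+0.64%

Realised HPR = (P1 + D1 − P0) / P0 = (245.65 + 11.50 − 225.17) / 225.17 = 31.98 / 225.17 = 14.2026%
MRP = 8.10% − 1.10% = 7.00%
CAPM required = R_f + β·MRP = 1.10% + 1.78 × 7.00% = 13.5600%
α = realised − required = 14.2026% − 13.5600% = +0.64%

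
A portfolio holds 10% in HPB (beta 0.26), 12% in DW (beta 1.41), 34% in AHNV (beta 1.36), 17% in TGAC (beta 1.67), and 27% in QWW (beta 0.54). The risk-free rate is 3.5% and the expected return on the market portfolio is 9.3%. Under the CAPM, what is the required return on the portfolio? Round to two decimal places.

9.81%

β_P = Σ w_i β_i = 0.10×0.26 + 0.12×1.41 + 0.34×1.36 + 0.17×1.67 + 0.27×0.54 = 1.0873
MRP = 9.3% − 3.5% = 5.80%
E(R_P) = R_f + β_P × MRP = 3.5% + 1.0873 × 5.8% = 9.81%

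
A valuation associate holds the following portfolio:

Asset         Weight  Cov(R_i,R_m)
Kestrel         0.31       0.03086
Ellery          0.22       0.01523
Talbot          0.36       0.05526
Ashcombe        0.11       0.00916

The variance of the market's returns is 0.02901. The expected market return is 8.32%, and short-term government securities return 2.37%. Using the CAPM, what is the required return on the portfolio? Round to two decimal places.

9.31%

β_Kestrel = 0.03086 / 0.02901 = 1.0638
β_Ellery = 0.01523 / 0.02901 = 0.5250
β_Talbot = 0.05526 / 0.02901 = 1.9049
β_Ashcombe = 0.00916 / 0.02901 = 0.3158
β_P = Σ w_i β_i = 0.31×1.0638 + 0.22×0.5250 + 0.36×1.9049 + 0.11×0.3158 = 1.1658
MRP = 8.32% − 2.37% = 5.95%
E(R_P) = R_f + β_P × MRP = 2.37% + 1.1658 × 5.95% = 9.31%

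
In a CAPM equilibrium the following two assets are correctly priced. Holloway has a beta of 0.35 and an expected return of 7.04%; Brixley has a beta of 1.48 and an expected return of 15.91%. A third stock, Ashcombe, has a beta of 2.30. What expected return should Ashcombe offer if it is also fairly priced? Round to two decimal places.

MRP (SML slope) = (15.91% − 7.04%) / (1.48 − 0.35) = 8.87% / 1.13 = 7.8496%
R_f (intercept) = 7.04% − 0.35 × 7.8496% = 4.2926%
E(R_Ashcombe) = R_f + β × MRP = 4.2926% + 2.30 × 7.8496% = 22.35%

22.35%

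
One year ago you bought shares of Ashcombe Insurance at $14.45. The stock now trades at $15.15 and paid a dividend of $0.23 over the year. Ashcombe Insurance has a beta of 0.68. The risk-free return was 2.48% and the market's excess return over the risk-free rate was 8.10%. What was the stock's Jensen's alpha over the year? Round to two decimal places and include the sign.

Realised HPR = (P1 + D1 − P0) / P0 = (15.15 + 0.23 − 14.45) / 14.45 = 0.93 / 14.45 = 6.4360%
CAPM required = R_f + β·MRP = 2.48% + 0.68 × 8.10% = 7.9880%
α = realised − required = 6.4360% − 7.9880% = -1.55%

-1.55%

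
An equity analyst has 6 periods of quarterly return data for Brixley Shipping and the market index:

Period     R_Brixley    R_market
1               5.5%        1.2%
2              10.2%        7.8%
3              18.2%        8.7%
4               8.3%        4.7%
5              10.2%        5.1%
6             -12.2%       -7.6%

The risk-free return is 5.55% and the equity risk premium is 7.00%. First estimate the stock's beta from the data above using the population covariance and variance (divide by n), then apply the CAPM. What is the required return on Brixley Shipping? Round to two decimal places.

Mean R_i = (5.5 + 10.2 + 18.2 + 8.3 + 10.2 − 12.2) / 6 = 6.7000%
Mean R_m = (1.2 + 7.8 + 8.7 + 4.7 + 5.1 − 7.6) / 6 = 3.3167%
Σ(R_i − R̄_i)(R_m − R̄_m) = 294.9200  ⇒  Cov = 294.9200 / 6 = 49.1533
Σ(R_m − R̄_m)² = 177.8283  ⇒  Var(R_m) = 177.8283 / 6 = 29.6381
β = Cov / Var(R_m) = 49.1533 / 29.6381 = 1.6584
E(R) = R_f + β × MRP = 5.55% + 1.6584 × 7.00% = 17.16%

17.16%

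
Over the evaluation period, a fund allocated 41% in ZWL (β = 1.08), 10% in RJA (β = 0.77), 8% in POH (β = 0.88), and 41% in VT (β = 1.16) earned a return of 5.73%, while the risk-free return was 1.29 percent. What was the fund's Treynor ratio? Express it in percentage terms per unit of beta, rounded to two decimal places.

4.17%

β_P = 0.41×1.08 + 0.10×0.77 + 0.08×0.88 + 0.41×1.16 = 1.0658
Treynor = (R_P − R_f) / β_P = (5.73% − 1.29%) / 1.0658 = 4.44% / 1.0658 = 4.17%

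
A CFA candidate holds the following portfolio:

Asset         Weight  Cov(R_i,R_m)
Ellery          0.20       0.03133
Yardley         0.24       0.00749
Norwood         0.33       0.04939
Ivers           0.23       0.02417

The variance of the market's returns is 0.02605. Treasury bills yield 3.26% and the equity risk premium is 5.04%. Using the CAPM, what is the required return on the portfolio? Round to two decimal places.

β_Ellery = 0.03133 / 0.02605 = 1.2027
β_Yardley = 0.00749 / 0.02605 = 0.2875
β_Norwood = 0.04939 / 0.02605 = 1.8960
β_Ivers = 0.02417 / 0.02605 = 0.9278
β_P = Σ w_i β_i = 0.20×1.2027 + 0.24×0.2875 + 0.33×1.8960 + 0.23×0.9278 = 1.1486
E(R_P) = R_f + β_P × MRP = 3.26% + 1.1486 × 5.04% = 9.05%

9.05%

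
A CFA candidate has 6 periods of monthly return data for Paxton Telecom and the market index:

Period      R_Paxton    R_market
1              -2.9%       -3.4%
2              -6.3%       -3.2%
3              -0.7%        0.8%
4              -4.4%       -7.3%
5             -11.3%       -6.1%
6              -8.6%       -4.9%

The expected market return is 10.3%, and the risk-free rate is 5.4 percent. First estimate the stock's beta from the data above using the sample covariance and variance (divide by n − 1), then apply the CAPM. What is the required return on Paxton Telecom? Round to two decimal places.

9.71%

Mean R_i = (-2.9 − 6.3 − 0.7 − 4.4 − 11.3 − 8.6) / 6 = -5.7000%
Mean R_m = (-3.4 − 3.2 + 0.8 − 7.3 − 6.1 − 4.9) / 6 = -4.0167%
Σ(R_i − R̄_i)(R_m − R̄_m) = 35.2800  ⇒  Cov = 35.2800 / 5 = 7.0560
Σ(R_m − R̄_m)² = 40.1483  ⇒  Var(R_m) = 40.1483 / 5 = 8.0297
β = Cov / Var(R_m) = 7.0560 / 8.0297 = 0.8787
MRP = 10.3% − 5.4% = 4.90%
E(R) = R_f + β × MRP = 5.4% + 0.8787 × 4.9% = 9.71%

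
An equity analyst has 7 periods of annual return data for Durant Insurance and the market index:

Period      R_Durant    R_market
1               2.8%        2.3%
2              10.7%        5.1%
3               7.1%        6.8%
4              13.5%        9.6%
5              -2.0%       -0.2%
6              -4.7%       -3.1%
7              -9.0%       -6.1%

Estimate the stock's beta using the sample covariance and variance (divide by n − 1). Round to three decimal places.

Mean R_i = (2.8 + 10.7 + 7.1 + 13.5 − 2.0 − 4.7 − 9.0) / 7 = 2.6286%
Mean R_m = (2.3 + 5.1 + 6.8 + 9.6 − 0.2 − 3.1 − 6.1) / 7 = 2.0571%
Σ(R_i − R̄_i)(R_m − R̄_m) = 270.9086  ⇒  Cov = 270.9086 / 6 = 45.1514
Σ(R_m − R̄_m)² = 186.9371  ⇒  Var(R_m) = 186.9371 / 6 = 31.1562
β = Cov / Var(R_m) = 45.1514 / 31.1562 = 1.4492

1.449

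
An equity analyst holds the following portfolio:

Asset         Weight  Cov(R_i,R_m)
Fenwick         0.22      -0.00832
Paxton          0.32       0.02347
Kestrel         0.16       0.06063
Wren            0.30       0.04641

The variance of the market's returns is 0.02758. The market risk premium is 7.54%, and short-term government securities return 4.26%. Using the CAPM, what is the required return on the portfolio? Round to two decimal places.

12.27%

β_Fenwick = -0.00832 / 0.02758 = -0.3017
β_Paxton = 0.02347 / 0.02758 = 0.8510
β_Kestrel = 0.06063 / 0.02758 = 2.1983
β_Wren = 0.04641 / 0.02758 = 1.6827
β_P = Σ w_i β_i = 0.22×-0.3017 + 0.32×0.8510 + 0.16×2.1983 + 0.30×1.6827 = 1.0625
E(R_P) = R_f + β_P × MRP = 4.26% + 1.0625 × 7.54% = 12.27%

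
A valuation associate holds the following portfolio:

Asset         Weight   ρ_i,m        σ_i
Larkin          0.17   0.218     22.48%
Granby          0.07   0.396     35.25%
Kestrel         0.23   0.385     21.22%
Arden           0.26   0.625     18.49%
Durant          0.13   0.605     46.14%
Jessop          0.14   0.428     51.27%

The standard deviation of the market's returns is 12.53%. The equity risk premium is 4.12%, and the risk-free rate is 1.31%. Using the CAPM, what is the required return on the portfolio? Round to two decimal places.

5.71%

β_Larkin = 0.218 × 22.48% / 12.53% = 0.3911
β_Granby = 0.396 × 35.25% / 12.53% = 1.1140
β_Kestrel = 0.385 × 21.22% / 12.53% = 0.6520
β_Arden = 0.625 × 18.49% / 12.53% = 0.9223
β_Durant = 0.605 × 46.14% / 12.53% = 2.2278
β_Jessop = 0.428 × 51.27% / 12.53% = 1.7513
β_P = Σ w_i β_i = 0.17×0.3911 + 0.07×1.1140 + 0.23×0.6520 + 0.26×0.9223 + 0.13×2.2278 + 0.14×1.7513 = 1.0690
E(R_P) = R_f + β_P × MRP = 1.31% + 1.0690 × 4.12% = 5.71%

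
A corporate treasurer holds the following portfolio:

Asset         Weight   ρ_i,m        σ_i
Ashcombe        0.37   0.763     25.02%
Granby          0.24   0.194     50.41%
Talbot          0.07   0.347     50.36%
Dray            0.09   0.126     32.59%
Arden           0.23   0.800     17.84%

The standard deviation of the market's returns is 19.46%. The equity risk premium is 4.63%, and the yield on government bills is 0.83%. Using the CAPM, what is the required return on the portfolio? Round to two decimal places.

β_Ashcombe = 0.763 × 25.02% / 19.46% = 0.9810
β_Granby = 0.194 × 50.41% / 19.46% = 0.5025
β_Talbot = 0.347 × 50.36% / 19.46% = 0.8980
β_Dray = 0.126 × 32.59% / 19.46% = 0.2110
β_Arden = 0.800 × 17.84% / 19.46% = 0.7334
β_P = Σ w_i β_i = 0.37×0.9810 + 0.24×0.5025 + 0.07×0.8980 + 0.09×0.2110 + 0.23×0.7334 = 0.7341
E(R_P) = R_f + β_P × MRP = 0.83% + 0.7341 × 4.63% = 4.23%

4.23%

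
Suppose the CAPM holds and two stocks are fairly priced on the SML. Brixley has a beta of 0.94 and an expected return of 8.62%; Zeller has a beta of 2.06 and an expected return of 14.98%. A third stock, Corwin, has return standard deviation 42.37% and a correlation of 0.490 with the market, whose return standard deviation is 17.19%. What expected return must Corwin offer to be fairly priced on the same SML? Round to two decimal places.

10.14%

MRP = (14.98% − 8.62%) / (2.06 − 0.94) = 5.6786%
R_f = 8.62% − 0.94 × 5.6786% = 3.2821%
β_Corwin = ρ·σ_i/σ_m = 0.490 × 42.37 / 17.19 = 1.2078
E(R_Corwin) = R_f + β × MRP = 3.2821% + 1.2078 × 5.6786% = 10.14%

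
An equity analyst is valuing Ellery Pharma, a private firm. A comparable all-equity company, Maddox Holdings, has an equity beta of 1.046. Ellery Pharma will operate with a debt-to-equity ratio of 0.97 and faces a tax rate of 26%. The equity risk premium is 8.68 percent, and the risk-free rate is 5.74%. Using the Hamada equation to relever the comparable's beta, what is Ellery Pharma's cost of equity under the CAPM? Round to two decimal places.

21.34%

β_L = β_U × [1 + (1 − t)(D/E)] = 1.046 × [1 + (1 − 0.26) × 0.97]
    = 1.046 × [1 + 0.74 × 0.97] = 1.046 × 1.7178 = 1.7968
E(R) = R_f + β_L × MRP = 5.74% + 1.7968 × 8.68% = 21.34%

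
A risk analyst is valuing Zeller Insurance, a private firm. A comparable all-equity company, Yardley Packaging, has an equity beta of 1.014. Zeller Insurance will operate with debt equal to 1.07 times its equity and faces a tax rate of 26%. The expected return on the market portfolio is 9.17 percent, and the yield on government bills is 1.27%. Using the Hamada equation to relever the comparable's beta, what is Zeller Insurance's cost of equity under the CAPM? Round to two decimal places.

β_L = β_U × [1 + (1 − t)(D/E)] = 1.014 × [1 + (1 − 0.26) × 1.07]
    = 1.014 × [1 + 0.74 × 1.07] = 1.014 × 1.7918 = 1.8169
MRP = 9.17% − 1.27% = 7.90%
E(R) = R_f + β_L × MRP = 1.27% + 1.8169 × 7.90% = 15.62%

15.62%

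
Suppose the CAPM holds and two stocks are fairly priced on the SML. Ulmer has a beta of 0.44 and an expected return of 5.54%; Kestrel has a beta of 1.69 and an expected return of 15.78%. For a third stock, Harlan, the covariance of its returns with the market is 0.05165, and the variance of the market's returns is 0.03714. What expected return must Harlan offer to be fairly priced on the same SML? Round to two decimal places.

MRP = (15.78% − 5.54%) / (1.69 − 0.44) = 8.1920%
R_f = 5.54% − 0.44 × 8.1920% = 1.9355%
β_Harlan = Cov / Var(R_m) = 0.05165 / 0.03714 = 1.3907
E(R_Harlan) = R_f + β × MRP = 1.9355% + 1.3907 × 8.1920% = 13.33%

13.33%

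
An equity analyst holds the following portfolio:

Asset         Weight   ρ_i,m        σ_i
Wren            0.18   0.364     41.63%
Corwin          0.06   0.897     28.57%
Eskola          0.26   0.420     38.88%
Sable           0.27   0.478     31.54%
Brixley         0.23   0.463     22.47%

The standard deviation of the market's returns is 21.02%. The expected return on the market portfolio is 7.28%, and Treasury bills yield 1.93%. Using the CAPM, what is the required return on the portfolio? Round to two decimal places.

5.74%

β_Wren = 0.364 × 41.63% / 21.02% = 0.7209
β_Corwin = 0.897 × 28.57% / 21.02% = 1.2192
β_Eskola = 0.420 × 38.88% / 21.02% = 0.7769
β_Sable = 0.478 × 31.54% / 21.02% = 0.7172
β_Brixley = 0.463 × 22.47% / 21.02% = 0.4949
β_P = Σ w_i β_i = 0.18×0.7209 + 0.06×1.2192 + 0.26×0.7769 + 0.27×0.7172 + 0.23×0.4949 = 0.7124
MRP = 7.28% − 1.93% = 5.35%
E(R_P) = R_f + β_P × MRP = 1.93% + 0.7124 × 5.35% = 5.74%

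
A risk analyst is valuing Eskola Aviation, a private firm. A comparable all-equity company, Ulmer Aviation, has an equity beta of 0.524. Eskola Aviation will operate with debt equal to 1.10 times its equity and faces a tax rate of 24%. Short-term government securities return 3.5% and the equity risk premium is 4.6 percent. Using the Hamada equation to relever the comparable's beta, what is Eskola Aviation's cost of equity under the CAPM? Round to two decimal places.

7.93%

β_L = β_U × [1 + (1 − t)(D/E)] = 0.524 × [1 + (1 − 0.24) × 1.10]
    = 0.524 × [1 + 0.76 × 1.10] = 0.524 × 1.8360 = 0.9621
E(R) = R_f + β_L × MRP = 3.5% + 0.9621 × 4.6% = 7.93%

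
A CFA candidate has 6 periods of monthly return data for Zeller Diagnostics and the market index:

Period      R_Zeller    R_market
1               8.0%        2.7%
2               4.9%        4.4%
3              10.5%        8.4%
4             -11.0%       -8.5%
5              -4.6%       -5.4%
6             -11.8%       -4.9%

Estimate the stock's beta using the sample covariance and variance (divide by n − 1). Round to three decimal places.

Mean R_i = (8.0 + 4.9 + 10.5 − 11.0 − 4.6 − 11.8) / 6 = -0.6667%
Mean R_m = (2.7 + 4.4 + 8.4 − 8.5 − 5.4 − 4.9) / 6 = -0.5500%
Σ(R_i − R̄_i)(R_m − R̄_m) = 305.3200  ⇒  Cov = 305.3200 / 5 = 61.0640
Σ(R_m − R̄_m)² = 220.8150  ⇒  Var(R_m) = 220.8150 / 5 = 44.1630
β = Cov / Var(R_m) = 61.0640 / 44.1630 = 1.3827

1.383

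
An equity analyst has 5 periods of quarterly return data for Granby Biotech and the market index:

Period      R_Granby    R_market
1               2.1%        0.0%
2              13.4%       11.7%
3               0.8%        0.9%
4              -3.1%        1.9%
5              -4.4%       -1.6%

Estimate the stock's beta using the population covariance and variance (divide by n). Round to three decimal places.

Mean R_i = (2.1 + 13.4 + 0.8 − 3.1 − 4.4) / 5 = 1.7600%
Mean R_m = (0.0 + 11.7 + 0.9 + 1.9 − 1.6) / 5 = 2.5800%
Σ(R_i − R̄_i)(R_m − R̄_m) = 135.9460  ⇒  Cov = 135.9460 / 5 = 27.1892
Σ(R_m − R̄_m)² = 110.5880  ⇒  Var(R_m) = 110.5880 / 5 = 22.1176
β = Cov / Var(R_m) = 27.1892 / 22.1176 = 1.2293

1.229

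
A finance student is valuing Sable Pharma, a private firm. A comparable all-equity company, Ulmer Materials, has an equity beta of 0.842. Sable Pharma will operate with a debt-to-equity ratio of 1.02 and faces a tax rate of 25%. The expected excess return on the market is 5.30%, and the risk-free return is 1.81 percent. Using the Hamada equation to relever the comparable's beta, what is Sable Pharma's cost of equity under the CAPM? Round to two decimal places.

β_L = β_U × [1 + (1 − t)(D/E)] = 0.842 × [1 + (1 − 0.25) × 1.02]
    = 0.842 × [1 + 0.75 × 1.02] = 0.842 × 1.7650 = 1.4861
E(R) = R_f + β_L × MRP = 1.81% + 1.4861 × 5.30% = 9.69%

9.69%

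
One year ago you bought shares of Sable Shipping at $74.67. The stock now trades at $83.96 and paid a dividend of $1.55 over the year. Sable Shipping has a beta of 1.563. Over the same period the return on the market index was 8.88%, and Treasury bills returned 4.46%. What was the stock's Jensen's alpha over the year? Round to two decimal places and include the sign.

+3.15%

Realised HPR = (P1 + D1 − P0) / P0 = (83.96 + 1.55 − 74.67) / 74.67 = 10.84 / 74.67 = 14.5172%
MRP = 8.88% − 4.46% = 4.42%
CAPM required = R_f + β·MRP = 4.46% + 1.563 × 4.42% = 11.36846%
α = realised − required = 14.5172% − 11.36846% = +3.15%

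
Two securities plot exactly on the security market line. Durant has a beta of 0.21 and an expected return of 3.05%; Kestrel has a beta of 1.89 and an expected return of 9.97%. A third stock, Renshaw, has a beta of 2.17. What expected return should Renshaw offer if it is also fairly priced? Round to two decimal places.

11.12%

MRP (SML slope) = (9.97% − 3.05%) / (1.89 − 0.21) = 6.92% / 1.68 = 4.1190%
R_f (intercept) = 3.05% − 0.21 × 4.1190% = 2.1850%
E(R_Renshaw) = R_f + β × MRP = 2.1850% + 2.17 × 4.1190% = 11.12%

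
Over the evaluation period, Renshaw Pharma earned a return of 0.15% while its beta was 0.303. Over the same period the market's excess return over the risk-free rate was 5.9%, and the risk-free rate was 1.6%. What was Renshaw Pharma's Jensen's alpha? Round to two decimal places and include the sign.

-3.24%

CAPM benchmark = R_f + β(R_m − R_f) = 1.6% + 0.303 × 5.9% = 3.3877%
α = actual − benchmark = 0.15% − 3.3877% = -3.24%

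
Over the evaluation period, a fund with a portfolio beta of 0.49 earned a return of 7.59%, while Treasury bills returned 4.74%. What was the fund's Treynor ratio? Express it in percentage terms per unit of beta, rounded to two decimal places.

5.82%

Treynor = (R_P − R_f) / β_P = (7.59% − 4.74%) / 0.4900 = 2.85% / 0.4900 = 5.82%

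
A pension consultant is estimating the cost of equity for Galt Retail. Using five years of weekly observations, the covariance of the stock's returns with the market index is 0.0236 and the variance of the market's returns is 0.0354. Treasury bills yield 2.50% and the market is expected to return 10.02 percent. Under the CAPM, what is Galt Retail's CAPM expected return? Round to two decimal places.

β = Cov(R_i, R_m) / Var(R_m) = 0.0236 / 0.0354 = 0.6667
MRP = 10.02% − 2.50% = 7.52%
E(R) = R_f + β × MRP = 2.50% + 0.6667 × 7.52% = 7.51%

7.51%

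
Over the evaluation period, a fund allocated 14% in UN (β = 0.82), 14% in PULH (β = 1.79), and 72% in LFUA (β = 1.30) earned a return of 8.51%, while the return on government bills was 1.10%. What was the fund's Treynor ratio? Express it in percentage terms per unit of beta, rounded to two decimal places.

5.69%

β_P = 0.14×0.82 + 0.14×1.79 + 0.72×1.30 = 1.3014
Treynor = (R_P − R_f) / β_P = (8.51% − 1.10%) / 1.3014 = 7.41% / 1.3014 = 5.69%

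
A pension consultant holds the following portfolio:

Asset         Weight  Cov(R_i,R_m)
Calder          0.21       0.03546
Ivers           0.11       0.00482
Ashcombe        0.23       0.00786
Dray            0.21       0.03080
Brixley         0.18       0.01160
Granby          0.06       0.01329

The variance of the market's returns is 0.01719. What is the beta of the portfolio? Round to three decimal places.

1.113

β_Calder = 0.03546 / 0.01719 = 2.0628
β_Ivers = 0.00482 / 0.01719 = 0.2804
β_Ashcombe = 0.00786 / 0.01719 = 0.4572
β_Dray = 0.03080 / 0.01719 = 1.7917
β_Brixley = 0.01160 / 0.01719 = 0.6748
β_Granby = 0.01329 / 0.01719 = 0.7731
β_P = Σ w_i β_i = 0.21×2.0628 + 0.11×0.2804 + 0.23×0.4572 + 0.21×1.7917 + 0.18×0.6748 + 0.06×0.7731 = 1.1133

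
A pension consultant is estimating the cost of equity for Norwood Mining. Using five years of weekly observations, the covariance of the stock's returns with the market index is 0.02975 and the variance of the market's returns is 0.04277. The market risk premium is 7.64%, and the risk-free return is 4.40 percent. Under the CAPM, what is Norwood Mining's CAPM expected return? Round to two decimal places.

β = Cov(R_i, R_m) / Var(R_m) = 0.02975 / 0.04277 = 0.6956
E(R) = R_f + β × MRP = 4.40% + 0.6956 × 7.64% = 9.71%

9.71%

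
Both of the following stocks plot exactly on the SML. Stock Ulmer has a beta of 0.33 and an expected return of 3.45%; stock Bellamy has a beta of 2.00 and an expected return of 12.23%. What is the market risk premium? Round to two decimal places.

5.26%

Both satisfy E(R) = R_f + β·MRP, so the slope of the SML is
MRP = (12.23% − 3.45%) / (2.00 − 0.33) = 8.78% / 1.67 = 5.2575%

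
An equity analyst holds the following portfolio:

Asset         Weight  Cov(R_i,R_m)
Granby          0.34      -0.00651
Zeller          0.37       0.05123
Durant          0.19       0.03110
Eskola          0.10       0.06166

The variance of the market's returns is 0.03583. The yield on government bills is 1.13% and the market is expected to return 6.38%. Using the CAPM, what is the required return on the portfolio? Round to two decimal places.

5.35%

β_Granby = -0.00651 / 0.03583 = -0.1817
β_Zeller = 0.05123 / 0.03583 = 1.4298
β_Durant = 0.03110 / 0.03583 = 0.8680
β_Eskola = 0.06166 / 0.03583 = 1.7209
β_P = Σ w_i β_i = 0.34×-0.1817 + 0.37×1.4298 + 0.19×0.8680 + 0.10×1.7209 = 0.8043
MRP = 6.38% − 1.13% = 5.25%
E(R_P) = R_f + β_P × MRP = 1.13% + 0.8043 × 5.25% = 5.35%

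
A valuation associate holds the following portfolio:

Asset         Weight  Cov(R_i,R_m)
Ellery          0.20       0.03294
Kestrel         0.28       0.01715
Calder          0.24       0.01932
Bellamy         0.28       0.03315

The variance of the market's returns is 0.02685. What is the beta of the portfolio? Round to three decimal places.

β_Ellery = 0.03294 / 0.02685 = 1.2268
β_Kestrel = 0.01715 / 0.02685 = 0.6387
β_Calder = 0.01932 / 0.02685 = 0.7196
β_Bellamy = 0.03315 / 0.02685 = 1.2346
β_P = Σ w_i β_i = 0.20×1.2268 + 0.28×0.6387 + 0.24×0.7196 + 0.28×1.2346 = 0.9426

0.943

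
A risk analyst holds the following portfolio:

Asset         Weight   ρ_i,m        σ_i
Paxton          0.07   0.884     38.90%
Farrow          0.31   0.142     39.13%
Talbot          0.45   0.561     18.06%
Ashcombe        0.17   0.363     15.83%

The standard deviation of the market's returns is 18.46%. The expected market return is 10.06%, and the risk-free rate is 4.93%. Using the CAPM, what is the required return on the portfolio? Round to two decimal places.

7.62%

β_Paxton = 0.884 × 38.90% / 18.46% = 1.8628
β_Farrow = 0.142 × 39.13% / 18.46% = 0.3010
β_Talbot = 0.561 × 18.06% / 18.46% = 0.5488
β_Ashcombe = 0.363 × 15.83% / 18.46% = 0.3113
β_P = Σ w_i β_i = 0.07×1.8628 + 0.31×0.3010 + 0.45×0.5488 + 0.17×0.3113 = 0.5236
MRP = 10.06% − 4.93% = 5.13%
E(R_P) = R_f + β_P × MRP = 4.93% + 0.5236 × 5.13% = 7.62%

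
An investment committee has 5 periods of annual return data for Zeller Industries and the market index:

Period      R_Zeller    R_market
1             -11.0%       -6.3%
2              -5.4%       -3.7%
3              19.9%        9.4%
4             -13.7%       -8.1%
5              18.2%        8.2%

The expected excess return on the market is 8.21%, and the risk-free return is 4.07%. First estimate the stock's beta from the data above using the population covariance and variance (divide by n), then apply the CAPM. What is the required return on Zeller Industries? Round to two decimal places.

Mean R_i = (-11.0 − 5.4 + 19.9 − 13.7 + 18.2) / 5 = 1.6000%
Mean R_m = (-6.3 − 3.7 + 9.4 − 8.1 + 8.2) / 5 = -0.1000%
Σ(R_i − R̄_i)(R_m − R̄_m) = 537.3500  ⇒  Cov = 537.3500 / 5 = 107.4700
Σ(R_m − R̄_m)² = 274.5400  ⇒  Var(R_m) = 274.5400 / 5 = 54.9080
β = Cov / Var(R_m) = 107.4700 / 54.9080 = 1.9573
E(R) = R_f + β × MRP = 4.07% + 1.9573 × 8.21% = 20.14%

20.14%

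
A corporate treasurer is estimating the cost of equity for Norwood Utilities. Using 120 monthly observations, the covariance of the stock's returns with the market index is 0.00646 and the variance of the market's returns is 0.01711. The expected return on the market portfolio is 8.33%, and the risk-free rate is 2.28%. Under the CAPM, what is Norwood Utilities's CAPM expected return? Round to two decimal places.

β = Cov(R_i, R_m) / Var(R_m) = 0.00646 / 0.01711 = 0.3776
MRP = 8.33% − 2.28% = 6.05%
E(R) = R_f + β × MRP = 2.28% + 0.3776 × 6.05% = 4.56%

4.56%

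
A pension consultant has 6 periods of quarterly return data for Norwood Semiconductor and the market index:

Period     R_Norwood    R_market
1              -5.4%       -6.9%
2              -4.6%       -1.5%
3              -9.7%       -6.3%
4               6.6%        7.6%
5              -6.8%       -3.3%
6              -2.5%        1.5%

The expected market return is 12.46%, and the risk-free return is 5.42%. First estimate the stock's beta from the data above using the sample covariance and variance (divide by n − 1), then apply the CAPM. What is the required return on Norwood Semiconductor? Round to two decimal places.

Mean R_i = (-5.4 − 4.6 − 9.7 + 6.6 − 6.8 − 2.5) / 6 = -3.7333%
Mean R_m = (-6.9 − 1.5 − 6.3 + 7.6 − 3.3 + 1.5) / 6 = -1.4833%
Σ(R_i − R̄_i)(R_m − R̄_m) = 140.8933  ⇒  Cov = 140.8933 / 5 = 28.1787
Σ(R_m − R̄_m)² = 147.2483  ⇒  Var(R_m) = 147.2483 / 5 = 29.4497
β = Cov / Var(R_m) = 28.1787 / 29.4497 = 0.9568
MRP = 12.46% − 5.42% = 7.04%
E(R) = R_f + β × MRP = 5.42% + 0.9568 × 7.04% = 12.16%

12.16%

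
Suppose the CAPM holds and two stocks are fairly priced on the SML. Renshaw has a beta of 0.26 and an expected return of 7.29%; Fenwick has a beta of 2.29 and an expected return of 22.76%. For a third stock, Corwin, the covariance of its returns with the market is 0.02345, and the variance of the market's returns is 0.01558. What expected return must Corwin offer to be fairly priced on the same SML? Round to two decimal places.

16.78%

MRP = (22.76% − 7.29%) / (2.29 − 0.26) = 7.6207%
R_f = 7.29% − 0.26 × 7.6207% = 5.3086%
β_Corwin = Cov / Var(R_m) = 0.02345 / 0.01558 = 1.5051
E(R_Corwin) = R_f + β × MRP = 5.3086% + 1.5051 × 7.6207% = 16.78%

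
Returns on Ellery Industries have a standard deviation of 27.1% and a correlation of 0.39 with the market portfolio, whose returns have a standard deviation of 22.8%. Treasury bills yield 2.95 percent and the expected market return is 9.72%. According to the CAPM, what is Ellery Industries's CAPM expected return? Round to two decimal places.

6.09%

β = ρ × σ_i / σ_m = 0.39 × 27.1% / 22.8% = 0.4636
MRP = 9.72% − 2.95% = 6.77%
E(R) = 2.95% + 0.4636 × 6.77% = 6.09%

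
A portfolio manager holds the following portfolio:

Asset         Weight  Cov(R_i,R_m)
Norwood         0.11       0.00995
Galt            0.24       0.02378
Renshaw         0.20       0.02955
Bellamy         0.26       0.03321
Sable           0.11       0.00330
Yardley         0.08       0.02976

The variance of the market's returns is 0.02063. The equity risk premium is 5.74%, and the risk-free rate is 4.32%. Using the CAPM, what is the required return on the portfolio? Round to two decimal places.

β_Norwood = 0.00995 / 0.02063 = 0.4823
β_Galt = 0.02378 / 0.02063 = 1.1527
β_Renshaw = 0.02955 / 0.02063 = 1.4324
β_Bellamy = 0.03321 / 0.02063 = 1.6098
β_Sable = 0.00330 / 0.02063 = 0.1600
β_Yardley = 0.02976 / 0.02063 = 1.4426
β_P = Σ w_i β_i = 0.11×0.4823 + 0.24×1.1527 + 0.20×1.4324 + 0.26×1.6098 + 0.11×0.1600 + 0.08×1.4426 = 1.1677
E(R_P) = R_f + β_P × MRP = 4.32% + 1.1677 × 5.74% = 11.02%

11.02%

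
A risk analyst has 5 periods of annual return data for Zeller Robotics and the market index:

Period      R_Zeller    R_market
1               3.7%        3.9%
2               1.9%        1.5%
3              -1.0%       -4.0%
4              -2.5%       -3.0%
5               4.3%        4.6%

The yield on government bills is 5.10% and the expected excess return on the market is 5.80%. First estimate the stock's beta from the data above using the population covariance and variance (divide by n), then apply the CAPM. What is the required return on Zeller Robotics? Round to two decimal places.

Mean R_i = (3.7 + 1.9 − 1.0 − 2.5 + 4.3) / 5 = 1.2800%
Mean R_m = (3.9 + 1.5 − 4.0 − 3.0 + 4.6) / 5 = 0.6000%
Σ(R_i − R̄_i)(R_m − R̄_m) = 44.7200  ⇒  Cov = 44.7200 / 5 = 8.9440
Σ(R_m − R̄_m)² = 61.8200  ⇒  Var(R_m) = 61.8200 / 5 = 12.3640
β = Cov / Var(R_m) = 8.9440 / 12.3640 = 0.7234
E(R) = R_f + β × MRP = 5.10% + 0.7234 × 5.80% = 9.30%

9.30%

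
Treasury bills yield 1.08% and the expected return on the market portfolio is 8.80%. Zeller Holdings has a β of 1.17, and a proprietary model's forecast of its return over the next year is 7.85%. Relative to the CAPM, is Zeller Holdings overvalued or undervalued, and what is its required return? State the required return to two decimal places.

Overvalued; required return 10.11%

MRP = 8.80% − 1.08% = 7.72%
Required return = R_f + β·MRP = 1.08% + 1.17 × 7.72% = 10.11%
Forecast 7.85% < required 10.11% → the stock plots below the SML → overvalued.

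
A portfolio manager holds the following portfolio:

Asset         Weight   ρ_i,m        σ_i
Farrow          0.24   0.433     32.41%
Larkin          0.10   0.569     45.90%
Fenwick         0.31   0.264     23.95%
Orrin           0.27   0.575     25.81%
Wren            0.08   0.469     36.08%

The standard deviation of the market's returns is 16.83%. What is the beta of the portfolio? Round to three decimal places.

0.790

β_Farrow = 0.433 × 32.41% / 16.83% = 0.8338
β_Larkin = 0.569 × 45.90% / 16.83% = 1.5518
β_Fenwick = 0.264 × 23.95% / 16.83% = 0.3757
β_Orrin = 0.575 × 25.81% / 16.83% = 0.8818
β_Wren = 0.469 × 36.08% / 16.83% = 1.0054
β_P = Σ w_i β_i = 0.24×0.8338 + 0.10×1.5518 + 0.31×0.3757 + 0.27×0.8818 + 0.08×1.0054 = 0.7903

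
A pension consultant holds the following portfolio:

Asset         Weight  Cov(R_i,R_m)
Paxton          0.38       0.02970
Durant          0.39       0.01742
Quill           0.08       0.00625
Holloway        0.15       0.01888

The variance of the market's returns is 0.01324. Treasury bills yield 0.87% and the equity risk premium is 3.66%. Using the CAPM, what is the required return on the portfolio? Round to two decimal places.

β_Paxton = 0.02970 / 0.01324 = 2.2432
β_Durant = 0.01742 / 0.01324 = 1.3157
β_Quill = 0.00625 / 0.01324 = 0.4721
β_Holloway = 0.01888 / 0.01324 = 1.4260
β_P = Σ w_i β_i = 0.38×2.2432 + 0.39×1.3157 + 0.08×0.4721 + 0.15×1.4260 = 1.6172
E(R_P) = R_f + β_P × MRP = 0.87% + 1.6172 × 3.66% = 6.79%

6.79%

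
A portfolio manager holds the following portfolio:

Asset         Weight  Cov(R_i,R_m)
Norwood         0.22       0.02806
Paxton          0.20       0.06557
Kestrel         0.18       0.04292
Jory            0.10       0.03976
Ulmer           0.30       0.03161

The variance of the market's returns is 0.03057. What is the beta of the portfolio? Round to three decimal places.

1.324

β_Norwood = 0.02806 / 0.03057 = 0.9179
β_Paxton = 0.06557 / 0.03057 = 2.1449
β_Kestrel = 0.04292 / 0.03057 = 1.4040
β_Jory = 0.03976 / 0.03057 = 1.3006
β_Ulmer = 0.03161 / 0.03057 = 1.0340
β_P = Σ w_i β_i = 0.22×0.9179 + 0.20×2.1449 + 0.18×1.4040 + 0.10×1.3006 + 0.30×1.0340 = 1.3239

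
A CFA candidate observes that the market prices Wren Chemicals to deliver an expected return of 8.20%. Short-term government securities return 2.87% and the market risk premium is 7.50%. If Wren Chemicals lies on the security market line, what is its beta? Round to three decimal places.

β = (E(R) − R_f) / MRP = (8.20% − 2.87%) / 7.50% = 5.33% / 7.50% = 0.711

0.711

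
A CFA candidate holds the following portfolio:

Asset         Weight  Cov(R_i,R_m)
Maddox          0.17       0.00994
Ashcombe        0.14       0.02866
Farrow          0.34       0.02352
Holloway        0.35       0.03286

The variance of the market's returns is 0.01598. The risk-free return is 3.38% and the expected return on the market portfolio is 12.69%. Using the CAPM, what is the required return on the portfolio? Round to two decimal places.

18.06%

β_Maddox = 0.00994 / 0.01598 = 0.6220
β_Ashcombe = 0.02866 / 0.01598 = 1.7935
β_Farrow = 0.02352 / 0.01598 = 1.4718
β_Holloway = 0.03286 / 0.01598 = 2.0563
β_P = Σ w_i β_i = 0.17×0.6220 + 0.14×1.7935 + 0.34×1.4718 + 0.35×2.0563 = 1.5769
MRP = 12.69% − 3.38% = 9.31%
E(R_P) = R_f + β_P × MRP = 3.38% + 1.5769 × 9.31% = 18.06%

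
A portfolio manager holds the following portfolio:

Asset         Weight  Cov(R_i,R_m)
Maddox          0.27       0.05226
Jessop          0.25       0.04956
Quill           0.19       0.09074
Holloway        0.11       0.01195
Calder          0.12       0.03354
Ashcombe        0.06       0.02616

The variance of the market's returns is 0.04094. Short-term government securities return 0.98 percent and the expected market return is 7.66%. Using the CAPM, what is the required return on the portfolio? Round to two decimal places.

β_Maddox = 0.05226 / 0.04094 = 1.2765
β_Jessop = 0.04956 / 0.04094 = 1.2106
β_Quill = 0.09074 / 0.04094 = 2.2164
β_Holloway = 0.01195 / 0.04094 = 0.2919
β_Calder = 0.03354 / 0.04094 = 0.8192
β_Ashcombe = 0.02616 / 0.04094 = 0.6390
β_P = Σ w_i β_i = 0.27×1.2765 + 0.25×1.2106 + 0.19×2.2164 + 0.11×0.2919 + 0.12×0.8192 + 0.06×0.6390 = 1.2372
MRP = 7.66% − 0.98% = 6.68%
E(R_P) = R_f + β_P × MRP = 0.98% + 1.2372 × 6.68% = 9.24%

9.24%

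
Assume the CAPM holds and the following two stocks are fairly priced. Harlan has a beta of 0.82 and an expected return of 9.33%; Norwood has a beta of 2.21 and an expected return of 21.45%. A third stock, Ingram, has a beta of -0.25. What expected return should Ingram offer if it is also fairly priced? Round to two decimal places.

MRP (SML slope) = (21.45% − 9.33%) / (2.21 − 0.82) = 12.12% / 1.39 = 8.7194%
R_f (intercept) = 9.33% − 0.82 × 8.7194% = 2.1801%
E(R_Ingram) = R_f + β × MRP = 2.1801% + -0.25 × 8.7194% = 0.00%

0.00%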